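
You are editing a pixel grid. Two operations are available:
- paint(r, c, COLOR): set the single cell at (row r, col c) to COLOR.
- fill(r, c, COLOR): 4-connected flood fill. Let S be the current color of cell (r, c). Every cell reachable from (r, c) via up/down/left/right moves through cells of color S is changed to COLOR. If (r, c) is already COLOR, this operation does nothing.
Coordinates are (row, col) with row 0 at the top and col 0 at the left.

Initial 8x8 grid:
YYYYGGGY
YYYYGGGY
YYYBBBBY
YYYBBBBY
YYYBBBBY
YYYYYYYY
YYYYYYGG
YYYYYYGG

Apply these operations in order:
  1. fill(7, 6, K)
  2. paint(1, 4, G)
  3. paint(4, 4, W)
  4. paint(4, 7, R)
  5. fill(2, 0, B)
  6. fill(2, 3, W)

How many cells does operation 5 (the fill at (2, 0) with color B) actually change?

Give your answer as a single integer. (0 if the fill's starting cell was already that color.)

Answer: 37

Derivation:
After op 1 fill(7,6,K) [4 cells changed]:
YYYYGGGY
YYYYGGGY
YYYBBBBY
YYYBBBBY
YYYBBBBY
YYYYYYYY
YYYYYYKK
YYYYYYKK
After op 2 paint(1,4,G):
YYYYGGGY
YYYYGGGY
YYYBBBBY
YYYBBBBY
YYYBBBBY
YYYYYYYY
YYYYYYKK
YYYYYYKK
After op 3 paint(4,4,W):
YYYYGGGY
YYYYGGGY
YYYBBBBY
YYYBBBBY
YYYBWBBY
YYYYYYYY
YYYYYYKK
YYYYYYKK
After op 4 paint(4,7,R):
YYYYGGGY
YYYYGGGY
YYYBBBBY
YYYBBBBY
YYYBWBBR
YYYYYYYY
YYYYYYKK
YYYYYYKK
After op 5 fill(2,0,B) [37 cells changed]:
BBBBGGGY
BBBBGGGY
BBBBBBBY
BBBBBBBY
BBBBWBBR
BBBBBBBB
BBBBBBKK
BBBBBBKK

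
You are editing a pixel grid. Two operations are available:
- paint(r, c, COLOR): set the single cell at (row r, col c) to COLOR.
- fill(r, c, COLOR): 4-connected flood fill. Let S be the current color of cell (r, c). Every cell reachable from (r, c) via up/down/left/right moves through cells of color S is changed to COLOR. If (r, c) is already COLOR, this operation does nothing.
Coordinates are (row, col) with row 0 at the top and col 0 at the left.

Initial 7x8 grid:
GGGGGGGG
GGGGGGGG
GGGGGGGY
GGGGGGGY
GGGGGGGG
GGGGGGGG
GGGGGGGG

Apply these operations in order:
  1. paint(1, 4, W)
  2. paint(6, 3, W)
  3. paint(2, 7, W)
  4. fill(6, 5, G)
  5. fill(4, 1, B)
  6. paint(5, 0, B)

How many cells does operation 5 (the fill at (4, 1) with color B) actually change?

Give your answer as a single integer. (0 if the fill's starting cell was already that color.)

After op 1 paint(1,4,W):
GGGGGGGG
GGGGWGGG
GGGGGGGY
GGGGGGGY
GGGGGGGG
GGGGGGGG
GGGGGGGG
After op 2 paint(6,3,W):
GGGGGGGG
GGGGWGGG
GGGGGGGY
GGGGGGGY
GGGGGGGG
GGGGGGGG
GGGWGGGG
After op 3 paint(2,7,W):
GGGGGGGG
GGGGWGGG
GGGGGGGW
GGGGGGGY
GGGGGGGG
GGGGGGGG
GGGWGGGG
After op 4 fill(6,5,G) [0 cells changed]:
GGGGGGGG
GGGGWGGG
GGGGGGGW
GGGGGGGY
GGGGGGGG
GGGGGGGG
GGGWGGGG
After op 5 fill(4,1,B) [52 cells changed]:
BBBBBBBB
BBBBWBBB
BBBBBBBW
BBBBBBBY
BBBBBBBB
BBBBBBBB
BBBWBBBB

Answer: 52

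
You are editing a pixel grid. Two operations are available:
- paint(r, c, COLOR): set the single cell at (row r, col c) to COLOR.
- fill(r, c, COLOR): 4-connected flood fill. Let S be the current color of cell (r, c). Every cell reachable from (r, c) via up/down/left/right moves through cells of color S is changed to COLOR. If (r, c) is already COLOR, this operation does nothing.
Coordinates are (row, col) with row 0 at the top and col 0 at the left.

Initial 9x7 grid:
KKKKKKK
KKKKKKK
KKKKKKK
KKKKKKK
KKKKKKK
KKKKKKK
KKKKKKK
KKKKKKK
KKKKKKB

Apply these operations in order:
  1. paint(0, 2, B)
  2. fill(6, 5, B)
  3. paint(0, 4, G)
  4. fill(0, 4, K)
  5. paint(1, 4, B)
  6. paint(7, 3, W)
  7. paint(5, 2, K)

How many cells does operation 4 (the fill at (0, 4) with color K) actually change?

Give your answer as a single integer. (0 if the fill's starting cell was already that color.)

After op 1 paint(0,2,B):
KKBKKKK
KKKKKKK
KKKKKKK
KKKKKKK
KKKKKKK
KKKKKKK
KKKKKKK
KKKKKKK
KKKKKKB
After op 2 fill(6,5,B) [61 cells changed]:
BBBBBBB
BBBBBBB
BBBBBBB
BBBBBBB
BBBBBBB
BBBBBBB
BBBBBBB
BBBBBBB
BBBBBBB
After op 3 paint(0,4,G):
BBBBGBB
BBBBBBB
BBBBBBB
BBBBBBB
BBBBBBB
BBBBBBB
BBBBBBB
BBBBBBB
BBBBBBB
After op 4 fill(0,4,K) [1 cells changed]:
BBBBKBB
BBBBBBB
BBBBBBB
BBBBBBB
BBBBBBB
BBBBBBB
BBBBBBB
BBBBBBB
BBBBBBB

Answer: 1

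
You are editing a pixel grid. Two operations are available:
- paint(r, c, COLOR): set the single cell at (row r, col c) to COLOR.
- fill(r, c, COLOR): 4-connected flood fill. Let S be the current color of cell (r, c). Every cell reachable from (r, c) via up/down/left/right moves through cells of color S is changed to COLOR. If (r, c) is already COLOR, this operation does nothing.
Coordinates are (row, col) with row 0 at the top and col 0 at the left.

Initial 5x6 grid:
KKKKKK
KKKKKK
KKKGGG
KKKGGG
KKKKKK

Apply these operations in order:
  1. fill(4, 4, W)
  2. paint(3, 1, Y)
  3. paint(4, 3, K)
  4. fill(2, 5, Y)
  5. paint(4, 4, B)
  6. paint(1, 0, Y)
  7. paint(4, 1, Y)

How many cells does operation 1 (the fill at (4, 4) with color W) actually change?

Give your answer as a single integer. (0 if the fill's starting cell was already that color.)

Answer: 24

Derivation:
After op 1 fill(4,4,W) [24 cells changed]:
WWWWWW
WWWWWW
WWWGGG
WWWGGG
WWWWWW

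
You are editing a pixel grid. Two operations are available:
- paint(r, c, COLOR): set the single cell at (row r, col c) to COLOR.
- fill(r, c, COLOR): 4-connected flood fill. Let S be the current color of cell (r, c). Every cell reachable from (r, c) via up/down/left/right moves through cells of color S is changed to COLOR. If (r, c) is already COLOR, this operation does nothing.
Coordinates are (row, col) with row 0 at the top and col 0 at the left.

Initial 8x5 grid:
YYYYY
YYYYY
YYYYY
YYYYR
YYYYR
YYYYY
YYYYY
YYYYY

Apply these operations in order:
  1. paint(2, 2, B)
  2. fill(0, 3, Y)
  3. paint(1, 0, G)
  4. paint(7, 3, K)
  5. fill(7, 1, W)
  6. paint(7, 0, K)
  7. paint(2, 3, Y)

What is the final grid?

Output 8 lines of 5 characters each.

After op 1 paint(2,2,B):
YYYYY
YYYYY
YYBYY
YYYYR
YYYYR
YYYYY
YYYYY
YYYYY
After op 2 fill(0,3,Y) [0 cells changed]:
YYYYY
YYYYY
YYBYY
YYYYR
YYYYR
YYYYY
YYYYY
YYYYY
After op 3 paint(1,0,G):
YYYYY
GYYYY
YYBYY
YYYYR
YYYYR
YYYYY
YYYYY
YYYYY
After op 4 paint(7,3,K):
YYYYY
GYYYY
YYBYY
YYYYR
YYYYR
YYYYY
YYYYY
YYYKY
After op 5 fill(7,1,W) [35 cells changed]:
WWWWW
GWWWW
WWBWW
WWWWR
WWWWR
WWWWW
WWWWW
WWWKW
After op 6 paint(7,0,K):
WWWWW
GWWWW
WWBWW
WWWWR
WWWWR
WWWWW
WWWWW
KWWKW
After op 7 paint(2,3,Y):
WWWWW
GWWWW
WWBYW
WWWWR
WWWWR
WWWWW
WWWWW
KWWKW

Answer: WWWWW
GWWWW
WWBYW
WWWWR
WWWWR
WWWWW
WWWWW
KWWKW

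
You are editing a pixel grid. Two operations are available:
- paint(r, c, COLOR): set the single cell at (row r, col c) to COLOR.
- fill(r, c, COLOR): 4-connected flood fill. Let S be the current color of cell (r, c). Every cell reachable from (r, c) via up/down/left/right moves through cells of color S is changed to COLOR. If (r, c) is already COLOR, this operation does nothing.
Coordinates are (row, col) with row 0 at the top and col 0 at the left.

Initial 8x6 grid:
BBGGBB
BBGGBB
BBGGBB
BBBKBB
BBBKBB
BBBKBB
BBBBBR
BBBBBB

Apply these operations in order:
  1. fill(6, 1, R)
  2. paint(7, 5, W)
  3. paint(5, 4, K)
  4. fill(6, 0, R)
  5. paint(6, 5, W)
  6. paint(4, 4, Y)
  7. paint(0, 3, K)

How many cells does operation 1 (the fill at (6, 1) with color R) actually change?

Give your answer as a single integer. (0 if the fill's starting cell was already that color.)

After op 1 fill(6,1,R) [38 cells changed]:
RRGGRR
RRGGRR
RRGGRR
RRRKRR
RRRKRR
RRRKRR
RRRRRR
RRRRRR

Answer: 38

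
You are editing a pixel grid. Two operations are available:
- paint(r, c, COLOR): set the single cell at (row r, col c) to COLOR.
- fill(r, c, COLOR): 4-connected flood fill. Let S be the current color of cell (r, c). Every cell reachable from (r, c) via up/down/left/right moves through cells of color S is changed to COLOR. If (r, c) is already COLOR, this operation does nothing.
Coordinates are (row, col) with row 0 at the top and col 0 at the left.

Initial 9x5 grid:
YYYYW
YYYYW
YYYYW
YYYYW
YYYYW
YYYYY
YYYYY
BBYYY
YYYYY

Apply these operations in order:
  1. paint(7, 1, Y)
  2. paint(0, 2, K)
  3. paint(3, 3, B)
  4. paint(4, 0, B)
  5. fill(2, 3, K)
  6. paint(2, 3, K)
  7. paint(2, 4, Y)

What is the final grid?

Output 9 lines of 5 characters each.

After op 1 paint(7,1,Y):
YYYYW
YYYYW
YYYYW
YYYYW
YYYYW
YYYYY
YYYYY
BYYYY
YYYYY
After op 2 paint(0,2,K):
YYKYW
YYYYW
YYYYW
YYYYW
YYYYW
YYYYY
YYYYY
BYYYY
YYYYY
After op 3 paint(3,3,B):
YYKYW
YYYYW
YYYYW
YYYBW
YYYYW
YYYYY
YYYYY
BYYYY
YYYYY
After op 4 paint(4,0,B):
YYKYW
YYYYW
YYYYW
YYYBW
BYYYW
YYYYY
YYYYY
BYYYY
YYYYY
After op 5 fill(2,3,K) [36 cells changed]:
KKKKW
KKKKW
KKKKW
KKKBW
BKKKW
KKKKK
KKKKK
BKKKK
KKKKK
After op 6 paint(2,3,K):
KKKKW
KKKKW
KKKKW
KKKBW
BKKKW
KKKKK
KKKKK
BKKKK
KKKKK
After op 7 paint(2,4,Y):
KKKKW
KKKKW
KKKKY
KKKBW
BKKKW
KKKKK
KKKKK
BKKKK
KKKKK

Answer: KKKKW
KKKKW
KKKKY
KKKBW
BKKKW
KKKKK
KKKKK
BKKKK
KKKKK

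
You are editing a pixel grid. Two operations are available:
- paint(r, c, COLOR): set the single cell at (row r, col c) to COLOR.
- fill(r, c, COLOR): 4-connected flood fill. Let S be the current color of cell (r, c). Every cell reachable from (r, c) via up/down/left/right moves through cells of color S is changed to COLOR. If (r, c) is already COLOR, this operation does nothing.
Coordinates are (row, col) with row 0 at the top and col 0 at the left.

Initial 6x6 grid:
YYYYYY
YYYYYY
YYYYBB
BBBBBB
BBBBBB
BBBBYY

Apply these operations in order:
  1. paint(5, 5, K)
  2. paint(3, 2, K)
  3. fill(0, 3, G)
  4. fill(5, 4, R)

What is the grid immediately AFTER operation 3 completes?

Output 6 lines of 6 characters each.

After op 1 paint(5,5,K):
YYYYYY
YYYYYY
YYYYBB
BBBBBB
BBBBBB
BBBBYK
After op 2 paint(3,2,K):
YYYYYY
YYYYYY
YYYYBB
BBKBBB
BBBBBB
BBBBYK
After op 3 fill(0,3,G) [16 cells changed]:
GGGGGG
GGGGGG
GGGGBB
BBKBBB
BBBBBB
BBBBYK

Answer: GGGGGG
GGGGGG
GGGGBB
BBKBBB
BBBBBB
BBBBYK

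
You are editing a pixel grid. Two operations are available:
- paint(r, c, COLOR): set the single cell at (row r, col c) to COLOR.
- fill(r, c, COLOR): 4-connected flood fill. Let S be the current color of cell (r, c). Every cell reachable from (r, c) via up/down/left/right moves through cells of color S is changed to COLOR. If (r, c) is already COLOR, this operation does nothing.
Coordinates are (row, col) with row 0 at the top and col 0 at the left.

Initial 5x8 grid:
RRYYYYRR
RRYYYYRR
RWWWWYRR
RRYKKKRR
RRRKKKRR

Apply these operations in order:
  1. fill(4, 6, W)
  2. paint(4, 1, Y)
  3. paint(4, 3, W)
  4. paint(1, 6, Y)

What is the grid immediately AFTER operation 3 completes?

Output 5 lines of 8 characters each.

After op 1 fill(4,6,W) [10 cells changed]:
RRYYYYWW
RRYYYYWW
RWWWWYWW
RRYKKKWW
RRRKKKWW
After op 2 paint(4,1,Y):
RRYYYYWW
RRYYYYWW
RWWWWYWW
RRYKKKWW
RYRKKKWW
After op 3 paint(4,3,W):
RRYYYYWW
RRYYYYWW
RWWWWYWW
RRYKKKWW
RYRWKKWW

Answer: RRYYYYWW
RRYYYYWW
RWWWWYWW
RRYKKKWW
RYRWKKWW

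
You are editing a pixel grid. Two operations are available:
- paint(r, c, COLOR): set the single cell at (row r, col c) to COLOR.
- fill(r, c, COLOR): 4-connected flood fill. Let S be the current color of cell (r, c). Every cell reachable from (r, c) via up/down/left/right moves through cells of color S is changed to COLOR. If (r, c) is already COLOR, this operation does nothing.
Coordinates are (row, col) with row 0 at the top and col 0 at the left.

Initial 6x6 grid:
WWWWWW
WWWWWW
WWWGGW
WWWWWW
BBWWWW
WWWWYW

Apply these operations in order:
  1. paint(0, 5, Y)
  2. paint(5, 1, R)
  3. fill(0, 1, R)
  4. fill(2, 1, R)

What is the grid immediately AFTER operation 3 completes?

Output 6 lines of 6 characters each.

Answer: RRRRRY
RRRRRR
RRRGGR
RRRRRR
BBRRRR
WRRRYR

Derivation:
After op 1 paint(0,5,Y):
WWWWWY
WWWWWW
WWWGGW
WWWWWW
BBWWWW
WWWWYW
After op 2 paint(5,1,R):
WWWWWY
WWWWWW
WWWGGW
WWWWWW
BBWWWW
WRWWYW
After op 3 fill(0,1,R) [28 cells changed]:
RRRRRY
RRRRRR
RRRGGR
RRRRRR
BBRRRR
WRRRYR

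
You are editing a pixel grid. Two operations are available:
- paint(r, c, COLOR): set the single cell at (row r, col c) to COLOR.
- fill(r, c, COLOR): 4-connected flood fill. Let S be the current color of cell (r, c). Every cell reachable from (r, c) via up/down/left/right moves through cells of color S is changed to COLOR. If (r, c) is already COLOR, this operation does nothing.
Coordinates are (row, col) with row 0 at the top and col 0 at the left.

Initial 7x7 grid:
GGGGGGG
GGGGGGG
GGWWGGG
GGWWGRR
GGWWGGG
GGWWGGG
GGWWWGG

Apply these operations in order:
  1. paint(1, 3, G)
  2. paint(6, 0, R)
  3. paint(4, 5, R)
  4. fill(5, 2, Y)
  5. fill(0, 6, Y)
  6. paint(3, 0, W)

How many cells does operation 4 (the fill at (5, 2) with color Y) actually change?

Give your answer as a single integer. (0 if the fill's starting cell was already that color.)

Answer: 11

Derivation:
After op 1 paint(1,3,G):
GGGGGGG
GGGGGGG
GGWWGGG
GGWWGRR
GGWWGGG
GGWWGGG
GGWWWGG
After op 2 paint(6,0,R):
GGGGGGG
GGGGGGG
GGWWGGG
GGWWGRR
GGWWGGG
GGWWGGG
RGWWWGG
After op 3 paint(4,5,R):
GGGGGGG
GGGGGGG
GGWWGGG
GGWWGRR
GGWWGRG
GGWWGGG
RGWWWGG
After op 4 fill(5,2,Y) [11 cells changed]:
GGGGGGG
GGGGGGG
GGYYGGG
GGYYGRR
GGYYGRG
GGYYGGG
RGYYYGG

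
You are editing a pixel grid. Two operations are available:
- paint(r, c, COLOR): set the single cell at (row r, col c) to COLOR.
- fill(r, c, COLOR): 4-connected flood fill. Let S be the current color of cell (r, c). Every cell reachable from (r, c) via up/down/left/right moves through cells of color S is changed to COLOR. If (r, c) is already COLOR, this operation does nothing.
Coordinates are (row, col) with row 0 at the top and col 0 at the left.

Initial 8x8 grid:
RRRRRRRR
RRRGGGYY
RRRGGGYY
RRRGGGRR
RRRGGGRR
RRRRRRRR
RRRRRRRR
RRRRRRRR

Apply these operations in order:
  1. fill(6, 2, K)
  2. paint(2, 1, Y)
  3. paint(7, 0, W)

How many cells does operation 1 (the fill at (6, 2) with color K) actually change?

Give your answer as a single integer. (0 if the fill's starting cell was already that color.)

Answer: 48

Derivation:
After op 1 fill(6,2,K) [48 cells changed]:
KKKKKKKK
KKKGGGYY
KKKGGGYY
KKKGGGKK
KKKGGGKK
KKKKKKKK
KKKKKKKK
KKKKKKKK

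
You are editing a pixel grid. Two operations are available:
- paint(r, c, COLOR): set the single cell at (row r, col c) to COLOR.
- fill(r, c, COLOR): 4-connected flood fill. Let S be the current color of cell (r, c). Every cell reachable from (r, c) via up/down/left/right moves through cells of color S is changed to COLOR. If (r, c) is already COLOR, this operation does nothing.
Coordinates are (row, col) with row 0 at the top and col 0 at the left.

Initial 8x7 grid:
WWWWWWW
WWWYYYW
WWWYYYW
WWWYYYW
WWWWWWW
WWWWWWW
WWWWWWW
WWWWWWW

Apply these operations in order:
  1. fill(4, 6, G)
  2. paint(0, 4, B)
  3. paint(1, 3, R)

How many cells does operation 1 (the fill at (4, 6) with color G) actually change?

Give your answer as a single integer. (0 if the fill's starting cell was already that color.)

After op 1 fill(4,6,G) [47 cells changed]:
GGGGGGG
GGGYYYG
GGGYYYG
GGGYYYG
GGGGGGG
GGGGGGG
GGGGGGG
GGGGGGG

Answer: 47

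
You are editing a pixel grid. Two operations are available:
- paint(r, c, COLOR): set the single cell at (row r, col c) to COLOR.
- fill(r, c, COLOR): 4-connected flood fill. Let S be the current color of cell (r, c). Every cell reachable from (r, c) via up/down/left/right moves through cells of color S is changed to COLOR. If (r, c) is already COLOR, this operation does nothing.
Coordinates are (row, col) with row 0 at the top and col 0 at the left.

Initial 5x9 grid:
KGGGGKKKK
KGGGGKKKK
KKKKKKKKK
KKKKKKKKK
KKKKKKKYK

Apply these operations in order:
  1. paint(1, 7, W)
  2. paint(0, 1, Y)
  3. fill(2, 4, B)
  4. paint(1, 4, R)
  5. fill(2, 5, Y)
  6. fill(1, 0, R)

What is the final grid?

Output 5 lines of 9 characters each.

After op 1 paint(1,7,W):
KGGGGKKKK
KGGGGKKWK
KKKKKKKKK
KKKKKKKKK
KKKKKKKYK
After op 2 paint(0,1,Y):
KYGGGKKKK
KGGGGKKWK
KKKKKKKKK
KKKKKKKKK
KKKKKKKYK
After op 3 fill(2,4,B) [35 cells changed]:
BYGGGBBBB
BGGGGBBWB
BBBBBBBBB
BBBBBBBBB
BBBBBBBYB
After op 4 paint(1,4,R):
BYGGGBBBB
BGGGRBBWB
BBBBBBBBB
BBBBBBBBB
BBBBBBBYB
After op 5 fill(2,5,Y) [35 cells changed]:
YYGGGYYYY
YGGGRYYWY
YYYYYYYYY
YYYYYYYYY
YYYYYYYYY
After op 6 fill(1,0,R) [37 cells changed]:
RRGGGRRRR
RGGGRRRWR
RRRRRRRRR
RRRRRRRRR
RRRRRRRRR

Answer: RRGGGRRRR
RGGGRRRWR
RRRRRRRRR
RRRRRRRRR
RRRRRRRRR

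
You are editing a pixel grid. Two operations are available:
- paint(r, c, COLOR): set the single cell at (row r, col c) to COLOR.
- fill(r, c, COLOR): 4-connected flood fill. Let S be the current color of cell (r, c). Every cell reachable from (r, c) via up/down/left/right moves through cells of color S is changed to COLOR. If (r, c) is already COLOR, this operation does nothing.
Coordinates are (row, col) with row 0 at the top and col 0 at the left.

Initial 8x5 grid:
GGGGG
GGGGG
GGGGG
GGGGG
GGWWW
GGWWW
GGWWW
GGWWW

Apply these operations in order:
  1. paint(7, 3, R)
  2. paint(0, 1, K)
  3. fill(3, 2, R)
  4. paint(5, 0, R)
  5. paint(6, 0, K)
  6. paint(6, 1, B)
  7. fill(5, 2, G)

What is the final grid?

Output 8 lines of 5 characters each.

Answer: RKRRR
RRRRR
RRRRR
RRRRR
RRGGG
RRGGG
KBGGG
RRGRG

Derivation:
After op 1 paint(7,3,R):
GGGGG
GGGGG
GGGGG
GGGGG
GGWWW
GGWWW
GGWWW
GGWRW
After op 2 paint(0,1,K):
GKGGG
GGGGG
GGGGG
GGGGG
GGWWW
GGWWW
GGWWW
GGWRW
After op 3 fill(3,2,R) [27 cells changed]:
RKRRR
RRRRR
RRRRR
RRRRR
RRWWW
RRWWW
RRWWW
RRWRW
After op 4 paint(5,0,R):
RKRRR
RRRRR
RRRRR
RRRRR
RRWWW
RRWWW
RRWWW
RRWRW
After op 5 paint(6,0,K):
RKRRR
RRRRR
RRRRR
RRRRR
RRWWW
RRWWW
KRWWW
RRWRW
After op 6 paint(6,1,B):
RKRRR
RRRRR
RRRRR
RRRRR
RRWWW
RRWWW
KBWWW
RRWRW
After op 7 fill(5,2,G) [11 cells changed]:
RKRRR
RRRRR
RRRRR
RRRRR
RRGGG
RRGGG
KBGGG
RRGRG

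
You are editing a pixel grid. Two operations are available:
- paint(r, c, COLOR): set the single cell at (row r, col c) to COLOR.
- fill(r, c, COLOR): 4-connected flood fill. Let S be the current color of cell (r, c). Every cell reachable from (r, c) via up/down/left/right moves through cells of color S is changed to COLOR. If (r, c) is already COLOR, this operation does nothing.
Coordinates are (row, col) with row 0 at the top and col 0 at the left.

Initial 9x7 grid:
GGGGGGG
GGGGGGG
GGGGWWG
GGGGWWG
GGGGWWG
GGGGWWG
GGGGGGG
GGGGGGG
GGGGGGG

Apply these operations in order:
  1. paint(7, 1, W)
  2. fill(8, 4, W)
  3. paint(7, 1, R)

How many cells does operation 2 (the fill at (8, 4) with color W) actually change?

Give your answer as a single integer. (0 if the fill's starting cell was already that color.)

Answer: 54

Derivation:
After op 1 paint(7,1,W):
GGGGGGG
GGGGGGG
GGGGWWG
GGGGWWG
GGGGWWG
GGGGWWG
GGGGGGG
GWGGGGG
GGGGGGG
After op 2 fill(8,4,W) [54 cells changed]:
WWWWWWW
WWWWWWW
WWWWWWW
WWWWWWW
WWWWWWW
WWWWWWW
WWWWWWW
WWWWWWW
WWWWWWW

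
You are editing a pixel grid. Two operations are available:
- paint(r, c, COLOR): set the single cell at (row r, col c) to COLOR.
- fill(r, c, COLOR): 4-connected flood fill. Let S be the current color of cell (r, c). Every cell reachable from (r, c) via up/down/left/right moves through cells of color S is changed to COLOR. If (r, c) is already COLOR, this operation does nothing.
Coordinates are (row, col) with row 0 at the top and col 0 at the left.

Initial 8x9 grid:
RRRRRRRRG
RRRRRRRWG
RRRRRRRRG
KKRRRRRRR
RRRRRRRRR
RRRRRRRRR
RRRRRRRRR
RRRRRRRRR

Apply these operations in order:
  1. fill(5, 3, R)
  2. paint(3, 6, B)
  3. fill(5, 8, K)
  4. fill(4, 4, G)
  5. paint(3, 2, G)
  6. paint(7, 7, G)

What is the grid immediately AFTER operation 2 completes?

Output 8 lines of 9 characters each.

After op 1 fill(5,3,R) [0 cells changed]:
RRRRRRRRG
RRRRRRRWG
RRRRRRRRG
KKRRRRRRR
RRRRRRRRR
RRRRRRRRR
RRRRRRRRR
RRRRRRRRR
After op 2 paint(3,6,B):
RRRRRRRRG
RRRRRRRWG
RRRRRRRRG
KKRRRRBRR
RRRRRRRRR
RRRRRRRRR
RRRRRRRRR
RRRRRRRRR

Answer: RRRRRRRRG
RRRRRRRWG
RRRRRRRRG
KKRRRRBRR
RRRRRRRRR
RRRRRRRRR
RRRRRRRRR
RRRRRRRRR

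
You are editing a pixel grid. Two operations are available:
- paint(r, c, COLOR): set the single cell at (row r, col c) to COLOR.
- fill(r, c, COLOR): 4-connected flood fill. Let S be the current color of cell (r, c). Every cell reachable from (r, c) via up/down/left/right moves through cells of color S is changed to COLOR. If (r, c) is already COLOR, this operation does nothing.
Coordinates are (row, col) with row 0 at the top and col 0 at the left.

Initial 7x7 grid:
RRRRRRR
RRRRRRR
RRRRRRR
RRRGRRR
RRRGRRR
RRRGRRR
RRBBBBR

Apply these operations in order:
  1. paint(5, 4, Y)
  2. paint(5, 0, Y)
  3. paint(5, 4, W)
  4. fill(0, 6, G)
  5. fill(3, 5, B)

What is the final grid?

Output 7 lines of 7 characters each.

Answer: BBBBBBB
BBBBBBB
BBBBBBB
BBBBBBB
BBBBBBB
YBBBWBB
BBBBBBB

Derivation:
After op 1 paint(5,4,Y):
RRRRRRR
RRRRRRR
RRRRRRR
RRRGRRR
RRRGRRR
RRRGYRR
RRBBBBR
After op 2 paint(5,0,Y):
RRRRRRR
RRRRRRR
RRRRRRR
RRRGRRR
RRRGRRR
YRRGYRR
RRBBBBR
After op 3 paint(5,4,W):
RRRRRRR
RRRRRRR
RRRRRRR
RRRGRRR
RRRGRRR
YRRGWRR
RRBBBBR
After op 4 fill(0,6,G) [40 cells changed]:
GGGGGGG
GGGGGGG
GGGGGGG
GGGGGGG
GGGGGGG
YGGGWGG
GGBBBBG
After op 5 fill(3,5,B) [43 cells changed]:
BBBBBBB
BBBBBBB
BBBBBBB
BBBBBBB
BBBBBBB
YBBBWBB
BBBBBBB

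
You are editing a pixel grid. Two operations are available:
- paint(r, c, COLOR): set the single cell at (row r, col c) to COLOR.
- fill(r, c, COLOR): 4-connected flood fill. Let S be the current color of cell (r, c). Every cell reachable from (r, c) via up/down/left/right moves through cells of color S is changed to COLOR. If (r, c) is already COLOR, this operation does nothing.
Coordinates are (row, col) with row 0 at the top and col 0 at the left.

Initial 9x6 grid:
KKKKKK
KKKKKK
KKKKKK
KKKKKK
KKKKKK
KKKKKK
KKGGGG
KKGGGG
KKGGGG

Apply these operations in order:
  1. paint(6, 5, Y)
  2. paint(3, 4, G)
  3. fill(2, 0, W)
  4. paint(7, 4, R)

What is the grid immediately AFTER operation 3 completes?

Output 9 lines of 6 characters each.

Answer: WWWWWW
WWWWWW
WWWWWW
WWWWGW
WWWWWW
WWWWWW
WWGGGY
WWGGGG
WWGGGG

Derivation:
After op 1 paint(6,5,Y):
KKKKKK
KKKKKK
KKKKKK
KKKKKK
KKKKKK
KKKKKK
KKGGGY
KKGGGG
KKGGGG
After op 2 paint(3,4,G):
KKKKKK
KKKKKK
KKKKKK
KKKKGK
KKKKKK
KKKKKK
KKGGGY
KKGGGG
KKGGGG
After op 3 fill(2,0,W) [41 cells changed]:
WWWWWW
WWWWWW
WWWWWW
WWWWGW
WWWWWW
WWWWWW
WWGGGY
WWGGGG
WWGGGG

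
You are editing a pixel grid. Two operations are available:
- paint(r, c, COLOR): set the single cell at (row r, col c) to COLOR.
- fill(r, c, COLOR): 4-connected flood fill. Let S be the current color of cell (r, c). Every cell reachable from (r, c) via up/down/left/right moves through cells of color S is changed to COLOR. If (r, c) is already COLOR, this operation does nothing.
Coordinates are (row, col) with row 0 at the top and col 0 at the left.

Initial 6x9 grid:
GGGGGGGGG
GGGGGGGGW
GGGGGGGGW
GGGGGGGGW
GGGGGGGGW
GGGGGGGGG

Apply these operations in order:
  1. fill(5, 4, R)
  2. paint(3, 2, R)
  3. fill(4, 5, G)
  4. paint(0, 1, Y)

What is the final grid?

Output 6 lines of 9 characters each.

After op 1 fill(5,4,R) [50 cells changed]:
RRRRRRRRR
RRRRRRRRW
RRRRRRRRW
RRRRRRRRW
RRRRRRRRW
RRRRRRRRR
After op 2 paint(3,2,R):
RRRRRRRRR
RRRRRRRRW
RRRRRRRRW
RRRRRRRRW
RRRRRRRRW
RRRRRRRRR
After op 3 fill(4,5,G) [50 cells changed]:
GGGGGGGGG
GGGGGGGGW
GGGGGGGGW
GGGGGGGGW
GGGGGGGGW
GGGGGGGGG
After op 4 paint(0,1,Y):
GYGGGGGGG
GGGGGGGGW
GGGGGGGGW
GGGGGGGGW
GGGGGGGGW
GGGGGGGGG

Answer: GYGGGGGGG
GGGGGGGGW
GGGGGGGGW
GGGGGGGGW
GGGGGGGGW
GGGGGGGGG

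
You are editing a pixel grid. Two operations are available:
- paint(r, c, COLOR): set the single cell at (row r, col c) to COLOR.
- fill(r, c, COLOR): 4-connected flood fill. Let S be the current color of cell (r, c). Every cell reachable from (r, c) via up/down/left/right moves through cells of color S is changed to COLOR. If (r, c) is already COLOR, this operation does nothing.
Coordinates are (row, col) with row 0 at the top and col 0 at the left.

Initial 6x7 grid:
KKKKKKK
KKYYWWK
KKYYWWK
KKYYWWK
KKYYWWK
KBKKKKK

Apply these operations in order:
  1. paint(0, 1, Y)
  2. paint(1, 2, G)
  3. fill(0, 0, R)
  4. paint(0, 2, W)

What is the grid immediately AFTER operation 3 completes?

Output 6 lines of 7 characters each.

Answer: RYKKKKK
RRGYWWK
RRYYWWK
RRYYWWK
RRYYWWK
RBKKKKK

Derivation:
After op 1 paint(0,1,Y):
KYKKKKK
KKYYWWK
KKYYWWK
KKYYWWK
KKYYWWK
KBKKKKK
After op 2 paint(1,2,G):
KYKKKKK
KKGYWWK
KKYYWWK
KKYYWWK
KKYYWWK
KBKKKKK
After op 3 fill(0,0,R) [10 cells changed]:
RYKKKKK
RRGYWWK
RRYYWWK
RRYYWWK
RRYYWWK
RBKKKKK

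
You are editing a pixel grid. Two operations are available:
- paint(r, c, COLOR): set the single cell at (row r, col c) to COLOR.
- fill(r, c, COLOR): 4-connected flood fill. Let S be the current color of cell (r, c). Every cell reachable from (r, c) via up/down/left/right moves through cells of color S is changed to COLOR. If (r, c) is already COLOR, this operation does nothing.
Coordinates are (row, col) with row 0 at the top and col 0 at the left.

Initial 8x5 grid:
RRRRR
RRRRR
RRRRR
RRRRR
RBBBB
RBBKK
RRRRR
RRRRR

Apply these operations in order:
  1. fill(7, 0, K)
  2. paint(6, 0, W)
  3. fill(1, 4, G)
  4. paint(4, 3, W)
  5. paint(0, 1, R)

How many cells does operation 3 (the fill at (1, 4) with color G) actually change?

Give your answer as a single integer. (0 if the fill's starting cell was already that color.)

After op 1 fill(7,0,K) [32 cells changed]:
KKKKK
KKKKK
KKKKK
KKKKK
KBBBB
KBBKK
KKKKK
KKKKK
After op 2 paint(6,0,W):
KKKKK
KKKKK
KKKKK
KKKKK
KBBBB
KBBKK
WKKKK
KKKKK
After op 3 fill(1,4,G) [22 cells changed]:
GGGGG
GGGGG
GGGGG
GGGGG
GBBBB
GBBKK
WKKKK
KKKKK

Answer: 22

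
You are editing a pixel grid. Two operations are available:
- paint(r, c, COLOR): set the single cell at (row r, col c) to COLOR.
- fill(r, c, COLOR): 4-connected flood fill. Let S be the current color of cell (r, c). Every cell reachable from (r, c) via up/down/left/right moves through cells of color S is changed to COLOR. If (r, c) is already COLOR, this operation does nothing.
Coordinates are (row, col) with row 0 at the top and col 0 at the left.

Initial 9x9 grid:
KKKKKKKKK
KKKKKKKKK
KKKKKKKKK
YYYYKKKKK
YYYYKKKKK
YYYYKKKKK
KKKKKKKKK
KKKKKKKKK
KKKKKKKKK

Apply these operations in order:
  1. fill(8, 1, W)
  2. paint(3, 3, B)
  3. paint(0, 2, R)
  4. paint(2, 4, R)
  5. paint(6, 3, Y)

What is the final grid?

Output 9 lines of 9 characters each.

Answer: WWRWWWWWW
WWWWWWWWW
WWWWRWWWW
YYYBWWWWW
YYYYWWWWW
YYYYWWWWW
WWWYWWWWW
WWWWWWWWW
WWWWWWWWW

Derivation:
After op 1 fill(8,1,W) [69 cells changed]:
WWWWWWWWW
WWWWWWWWW
WWWWWWWWW
YYYYWWWWW
YYYYWWWWW
YYYYWWWWW
WWWWWWWWW
WWWWWWWWW
WWWWWWWWW
After op 2 paint(3,3,B):
WWWWWWWWW
WWWWWWWWW
WWWWWWWWW
YYYBWWWWW
YYYYWWWWW
YYYYWWWWW
WWWWWWWWW
WWWWWWWWW
WWWWWWWWW
After op 3 paint(0,2,R):
WWRWWWWWW
WWWWWWWWW
WWWWWWWWW
YYYBWWWWW
YYYYWWWWW
YYYYWWWWW
WWWWWWWWW
WWWWWWWWW
WWWWWWWWW
After op 4 paint(2,4,R):
WWRWWWWWW
WWWWWWWWW
WWWWRWWWW
YYYBWWWWW
YYYYWWWWW
YYYYWWWWW
WWWWWWWWW
WWWWWWWWW
WWWWWWWWW
After op 5 paint(6,3,Y):
WWRWWWWWW
WWWWWWWWW
WWWWRWWWW
YYYBWWWWW
YYYYWWWWW
YYYYWWWWW
WWWYWWWWW
WWWWWWWWW
WWWWWWWWW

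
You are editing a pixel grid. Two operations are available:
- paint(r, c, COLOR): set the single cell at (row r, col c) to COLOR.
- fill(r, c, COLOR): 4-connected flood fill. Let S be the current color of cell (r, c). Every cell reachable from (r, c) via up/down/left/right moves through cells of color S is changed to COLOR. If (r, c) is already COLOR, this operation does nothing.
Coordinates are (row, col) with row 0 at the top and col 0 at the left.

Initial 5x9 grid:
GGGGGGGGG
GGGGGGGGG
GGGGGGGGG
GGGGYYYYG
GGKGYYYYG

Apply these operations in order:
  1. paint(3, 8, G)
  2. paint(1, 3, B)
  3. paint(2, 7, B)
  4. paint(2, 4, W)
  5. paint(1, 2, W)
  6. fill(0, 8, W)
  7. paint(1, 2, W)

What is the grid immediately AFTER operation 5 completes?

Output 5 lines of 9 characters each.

Answer: GGGGGGGGG
GGWBGGGGG
GGGGWGGBG
GGGGYYYYG
GGKGYYYYG

Derivation:
After op 1 paint(3,8,G):
GGGGGGGGG
GGGGGGGGG
GGGGGGGGG
GGGGYYYYG
GGKGYYYYG
After op 2 paint(1,3,B):
GGGGGGGGG
GGGBGGGGG
GGGGGGGGG
GGGGYYYYG
GGKGYYYYG
After op 3 paint(2,7,B):
GGGGGGGGG
GGGBGGGGG
GGGGGGGBG
GGGGYYYYG
GGKGYYYYG
After op 4 paint(2,4,W):
GGGGGGGGG
GGGBGGGGG
GGGGWGGBG
GGGGYYYYG
GGKGYYYYG
After op 5 paint(1,2,W):
GGGGGGGGG
GGWBGGGGG
GGGGWGGBG
GGGGYYYYG
GGKGYYYYG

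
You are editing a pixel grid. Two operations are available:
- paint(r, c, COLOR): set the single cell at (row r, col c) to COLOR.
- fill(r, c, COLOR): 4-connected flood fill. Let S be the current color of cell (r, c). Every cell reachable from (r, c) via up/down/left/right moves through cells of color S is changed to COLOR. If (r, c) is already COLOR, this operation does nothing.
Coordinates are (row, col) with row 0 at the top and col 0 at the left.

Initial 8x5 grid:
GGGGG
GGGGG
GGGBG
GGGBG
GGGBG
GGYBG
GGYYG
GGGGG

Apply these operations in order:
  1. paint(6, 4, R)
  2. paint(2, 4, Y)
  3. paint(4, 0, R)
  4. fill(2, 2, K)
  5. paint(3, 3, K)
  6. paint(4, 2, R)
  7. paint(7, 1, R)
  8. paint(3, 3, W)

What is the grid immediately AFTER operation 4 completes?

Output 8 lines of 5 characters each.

After op 1 paint(6,4,R):
GGGGG
GGGGG
GGGBG
GGGBG
GGGBG
GGYBG
GGYYR
GGGGG
After op 2 paint(2,4,Y):
GGGGG
GGGGG
GGGBY
GGGBG
GGGBG
GGYBG
GGYYR
GGGGG
After op 3 paint(4,0,R):
GGGGG
GGGGG
GGGBY
GGGBG
RGGBG
GGYBG
GGYYR
GGGGG
After op 4 fill(2,2,K) [27 cells changed]:
KKKKK
KKKKK
KKKBY
KKKBG
RKKBG
KKYBG
KKYYR
KKKKK

Answer: KKKKK
KKKKK
KKKBY
KKKBG
RKKBG
KKYBG
KKYYR
KKKKK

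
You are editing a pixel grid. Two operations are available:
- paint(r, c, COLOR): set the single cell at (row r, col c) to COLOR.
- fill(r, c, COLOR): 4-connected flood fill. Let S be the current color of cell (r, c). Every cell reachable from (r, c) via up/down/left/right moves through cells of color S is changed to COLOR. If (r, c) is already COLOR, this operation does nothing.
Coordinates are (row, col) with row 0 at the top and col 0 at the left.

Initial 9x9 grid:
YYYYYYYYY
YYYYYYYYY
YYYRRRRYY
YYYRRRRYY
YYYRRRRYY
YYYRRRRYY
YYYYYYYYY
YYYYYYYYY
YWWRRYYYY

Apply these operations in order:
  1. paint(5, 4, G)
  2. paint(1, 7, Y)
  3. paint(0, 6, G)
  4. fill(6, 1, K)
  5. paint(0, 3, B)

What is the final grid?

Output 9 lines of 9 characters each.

Answer: KKKBKKGKK
KKKKKKKKK
KKKRRRRKK
KKKRRRRKK
KKKRRRRKK
KKKRGRRKK
KKKKKKKKK
KKKKKKKKK
KWWRRKKKK

Derivation:
After op 1 paint(5,4,G):
YYYYYYYYY
YYYYYYYYY
YYYRRRRYY
YYYRRRRYY
YYYRRRRYY
YYYRGRRYY
YYYYYYYYY
YYYYYYYYY
YWWRRYYYY
After op 2 paint(1,7,Y):
YYYYYYYYY
YYYYYYYYY
YYYRRRRYY
YYYRRRRYY
YYYRRRRYY
YYYRGRRYY
YYYYYYYYY
YYYYYYYYY
YWWRRYYYY
After op 3 paint(0,6,G):
YYYYYYGYY
YYYYYYYYY
YYYRRRRYY
YYYRRRRYY
YYYRRRRYY
YYYRGRRYY
YYYYYYYYY
YYYYYYYYY
YWWRRYYYY
After op 4 fill(6,1,K) [60 cells changed]:
KKKKKKGKK
KKKKKKKKK
KKKRRRRKK
KKKRRRRKK
KKKRRRRKK
KKKRGRRKK
KKKKKKKKK
KKKKKKKKK
KWWRRKKKK
After op 5 paint(0,3,B):
KKKBKKGKK
KKKKKKKKK
KKKRRRRKK
KKKRRRRKK
KKKRRRRKK
KKKRGRRKK
KKKKKKKKK
KKKKKKKKK
KWWRRKKKK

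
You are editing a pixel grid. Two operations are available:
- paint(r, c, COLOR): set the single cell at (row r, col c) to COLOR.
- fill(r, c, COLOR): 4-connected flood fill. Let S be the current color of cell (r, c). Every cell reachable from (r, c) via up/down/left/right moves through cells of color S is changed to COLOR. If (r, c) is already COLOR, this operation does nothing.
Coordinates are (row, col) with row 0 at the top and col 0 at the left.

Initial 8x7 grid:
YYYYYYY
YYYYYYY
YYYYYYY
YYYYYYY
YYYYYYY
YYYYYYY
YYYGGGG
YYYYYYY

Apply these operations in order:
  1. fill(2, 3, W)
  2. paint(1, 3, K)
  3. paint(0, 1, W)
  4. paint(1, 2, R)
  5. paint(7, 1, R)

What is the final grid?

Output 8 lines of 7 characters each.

After op 1 fill(2,3,W) [52 cells changed]:
WWWWWWW
WWWWWWW
WWWWWWW
WWWWWWW
WWWWWWW
WWWWWWW
WWWGGGG
WWWWWWW
After op 2 paint(1,3,K):
WWWWWWW
WWWKWWW
WWWWWWW
WWWWWWW
WWWWWWW
WWWWWWW
WWWGGGG
WWWWWWW
After op 3 paint(0,1,W):
WWWWWWW
WWWKWWW
WWWWWWW
WWWWWWW
WWWWWWW
WWWWWWW
WWWGGGG
WWWWWWW
After op 4 paint(1,2,R):
WWWWWWW
WWRKWWW
WWWWWWW
WWWWWWW
WWWWWWW
WWWWWWW
WWWGGGG
WWWWWWW
After op 5 paint(7,1,R):
WWWWWWW
WWRKWWW
WWWWWWW
WWWWWWW
WWWWWWW
WWWWWWW
WWWGGGG
WRWWWWW

Answer: WWWWWWW
WWRKWWW
WWWWWWW
WWWWWWW
WWWWWWW
WWWWWWW
WWWGGGG
WRWWWWW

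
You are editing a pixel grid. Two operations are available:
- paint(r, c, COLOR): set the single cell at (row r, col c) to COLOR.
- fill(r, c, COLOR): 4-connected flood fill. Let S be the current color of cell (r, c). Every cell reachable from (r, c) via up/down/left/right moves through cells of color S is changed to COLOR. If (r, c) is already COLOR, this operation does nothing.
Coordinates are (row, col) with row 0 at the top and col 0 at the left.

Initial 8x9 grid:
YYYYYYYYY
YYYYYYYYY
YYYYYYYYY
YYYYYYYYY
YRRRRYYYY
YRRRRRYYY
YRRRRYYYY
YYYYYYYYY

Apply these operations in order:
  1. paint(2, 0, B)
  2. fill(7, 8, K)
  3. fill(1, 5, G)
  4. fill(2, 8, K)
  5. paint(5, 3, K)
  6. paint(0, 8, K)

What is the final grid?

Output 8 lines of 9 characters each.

Answer: KKKKKKKKK
KKKKKKKKK
BKKKKKKKK
KKKKKKKKK
KRRRRKKKK
KRRKRRKKK
KRRRRKKKK
KKKKKKKKK

Derivation:
After op 1 paint(2,0,B):
YYYYYYYYY
YYYYYYYYY
BYYYYYYYY
YYYYYYYYY
YRRRRYYYY
YRRRRRYYY
YRRRRYYYY
YYYYYYYYY
After op 2 fill(7,8,K) [58 cells changed]:
KKKKKKKKK
KKKKKKKKK
BKKKKKKKK
KKKKKKKKK
KRRRRKKKK
KRRRRRKKK
KRRRRKKKK
KKKKKKKKK
After op 3 fill(1,5,G) [58 cells changed]:
GGGGGGGGG
GGGGGGGGG
BGGGGGGGG
GGGGGGGGG
GRRRRGGGG
GRRRRRGGG
GRRRRGGGG
GGGGGGGGG
After op 4 fill(2,8,K) [58 cells changed]:
KKKKKKKKK
KKKKKKKKK
BKKKKKKKK
KKKKKKKKK
KRRRRKKKK
KRRRRRKKK
KRRRRKKKK
KKKKKKKKK
After op 5 paint(5,3,K):
KKKKKKKKK
KKKKKKKKK
BKKKKKKKK
KKKKKKKKK
KRRRRKKKK
KRRKRRKKK
KRRRRKKKK
KKKKKKKKK
After op 6 paint(0,8,K):
KKKKKKKKK
KKKKKKKKK
BKKKKKKKK
KKKKKKKKK
KRRRRKKKK
KRRKRRKKK
KRRRRKKKK
KKKKKKKKK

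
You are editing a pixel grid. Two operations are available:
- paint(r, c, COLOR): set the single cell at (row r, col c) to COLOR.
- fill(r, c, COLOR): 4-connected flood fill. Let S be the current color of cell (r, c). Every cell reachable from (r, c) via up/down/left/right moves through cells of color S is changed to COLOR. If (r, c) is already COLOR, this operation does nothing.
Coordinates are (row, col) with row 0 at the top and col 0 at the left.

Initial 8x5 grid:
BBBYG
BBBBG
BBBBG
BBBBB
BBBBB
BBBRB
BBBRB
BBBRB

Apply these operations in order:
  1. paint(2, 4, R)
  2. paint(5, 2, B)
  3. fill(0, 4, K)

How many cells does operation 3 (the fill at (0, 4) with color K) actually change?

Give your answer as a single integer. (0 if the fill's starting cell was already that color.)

Answer: 2

Derivation:
After op 1 paint(2,4,R):
BBBYG
BBBBG
BBBBR
BBBBB
BBBBB
BBBRB
BBBRB
BBBRB
After op 2 paint(5,2,B):
BBBYG
BBBBG
BBBBR
BBBBB
BBBBB
BBBRB
BBBRB
BBBRB
After op 3 fill(0,4,K) [2 cells changed]:
BBBYK
BBBBK
BBBBR
BBBBB
BBBBB
BBBRB
BBBRB
BBBRB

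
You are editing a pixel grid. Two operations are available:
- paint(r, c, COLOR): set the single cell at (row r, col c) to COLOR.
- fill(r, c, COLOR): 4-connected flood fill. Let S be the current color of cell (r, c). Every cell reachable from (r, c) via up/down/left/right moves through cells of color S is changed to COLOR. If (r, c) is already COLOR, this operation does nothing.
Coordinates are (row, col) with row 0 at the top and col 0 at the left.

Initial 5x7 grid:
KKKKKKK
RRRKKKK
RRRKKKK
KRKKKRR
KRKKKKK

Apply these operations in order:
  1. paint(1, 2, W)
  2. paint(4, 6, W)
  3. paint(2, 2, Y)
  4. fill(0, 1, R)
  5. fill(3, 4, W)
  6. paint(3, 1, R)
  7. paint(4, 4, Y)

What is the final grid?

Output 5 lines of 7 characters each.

After op 1 paint(1,2,W):
KKKKKKK
RRWKKKK
RRRKKKK
KRKKKRR
KRKKKKK
After op 2 paint(4,6,W):
KKKKKKK
RRWKKKK
RRRKKKK
KRKKKRR
KRKKKKW
After op 3 paint(2,2,Y):
KKKKKKK
RRWKKKK
RRYKKKK
KRKKKRR
KRKKKKW
After op 4 fill(0,1,R) [22 cells changed]:
RRRRRRR
RRWRRRR
RRYRRRR
KRRRRRR
KRRRRRW
After op 5 fill(3,4,W) [30 cells changed]:
WWWWWWW
WWWWWWW
WWYWWWW
KWWWWWW
KWWWWWW
After op 6 paint(3,1,R):
WWWWWWW
WWWWWWW
WWYWWWW
KRWWWWW
KWWWWWW
After op 7 paint(4,4,Y):
WWWWWWW
WWWWWWW
WWYWWWW
KRWWWWW
KWWWYWW

Answer: WWWWWWW
WWWWWWW
WWYWWWW
KRWWWWW
KWWWYWW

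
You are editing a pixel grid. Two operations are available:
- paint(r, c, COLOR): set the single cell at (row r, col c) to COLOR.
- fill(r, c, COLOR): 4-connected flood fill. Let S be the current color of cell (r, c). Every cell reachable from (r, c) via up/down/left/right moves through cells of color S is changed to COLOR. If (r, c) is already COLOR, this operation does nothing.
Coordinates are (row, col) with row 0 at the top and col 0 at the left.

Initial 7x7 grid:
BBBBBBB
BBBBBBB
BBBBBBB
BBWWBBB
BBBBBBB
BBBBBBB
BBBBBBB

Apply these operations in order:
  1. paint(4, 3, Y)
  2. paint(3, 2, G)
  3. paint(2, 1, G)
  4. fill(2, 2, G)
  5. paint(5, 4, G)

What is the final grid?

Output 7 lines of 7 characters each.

After op 1 paint(4,3,Y):
BBBBBBB
BBBBBBB
BBBBBBB
BBWWBBB
BBBYBBB
BBBBBBB
BBBBBBB
After op 2 paint(3,2,G):
BBBBBBB
BBBBBBB
BBBBBBB
BBGWBBB
BBBYBBB
BBBBBBB
BBBBBBB
After op 3 paint(2,1,G):
BBBBBBB
BBBBBBB
BGBBBBB
BBGWBBB
BBBYBBB
BBBBBBB
BBBBBBB
After op 4 fill(2,2,G) [45 cells changed]:
GGGGGGG
GGGGGGG
GGGGGGG
GGGWGGG
GGGYGGG
GGGGGGG
GGGGGGG
After op 5 paint(5,4,G):
GGGGGGG
GGGGGGG
GGGGGGG
GGGWGGG
GGGYGGG
GGGGGGG
GGGGGGG

Answer: GGGGGGG
GGGGGGG
GGGGGGG
GGGWGGG
GGGYGGG
GGGGGGG
GGGGGGG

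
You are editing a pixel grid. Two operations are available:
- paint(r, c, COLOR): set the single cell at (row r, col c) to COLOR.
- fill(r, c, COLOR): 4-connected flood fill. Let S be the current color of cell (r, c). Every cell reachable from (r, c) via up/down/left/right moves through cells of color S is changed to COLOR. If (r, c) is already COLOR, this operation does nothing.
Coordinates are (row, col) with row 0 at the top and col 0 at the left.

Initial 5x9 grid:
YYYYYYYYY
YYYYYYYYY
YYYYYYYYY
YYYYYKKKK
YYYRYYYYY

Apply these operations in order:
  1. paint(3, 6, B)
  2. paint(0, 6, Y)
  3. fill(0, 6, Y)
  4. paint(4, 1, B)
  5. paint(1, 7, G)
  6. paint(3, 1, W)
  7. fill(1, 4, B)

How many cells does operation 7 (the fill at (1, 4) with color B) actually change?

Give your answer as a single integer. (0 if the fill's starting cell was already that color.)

Answer: 37

Derivation:
After op 1 paint(3,6,B):
YYYYYYYYY
YYYYYYYYY
YYYYYYYYY
YYYYYKBKK
YYYRYYYYY
After op 2 paint(0,6,Y):
YYYYYYYYY
YYYYYYYYY
YYYYYYYYY
YYYYYKBKK
YYYRYYYYY
After op 3 fill(0,6,Y) [0 cells changed]:
YYYYYYYYY
YYYYYYYYY
YYYYYYYYY
YYYYYKBKK
YYYRYYYYY
After op 4 paint(4,1,B):
YYYYYYYYY
YYYYYYYYY
YYYYYYYYY
YYYYYKBKK
YBYRYYYYY
After op 5 paint(1,7,G):
YYYYYYYYY
YYYYYYYGY
YYYYYYYYY
YYYYYKBKK
YBYRYYYYY
After op 6 paint(3,1,W):
YYYYYYYYY
YYYYYYYGY
YYYYYYYYY
YWYYYKBKK
YBYRYYYYY
After op 7 fill(1,4,B) [37 cells changed]:
BBBBBBBBB
BBBBBBBGB
BBBBBBBBB
BWBBBKBKK
BBBRBBBBB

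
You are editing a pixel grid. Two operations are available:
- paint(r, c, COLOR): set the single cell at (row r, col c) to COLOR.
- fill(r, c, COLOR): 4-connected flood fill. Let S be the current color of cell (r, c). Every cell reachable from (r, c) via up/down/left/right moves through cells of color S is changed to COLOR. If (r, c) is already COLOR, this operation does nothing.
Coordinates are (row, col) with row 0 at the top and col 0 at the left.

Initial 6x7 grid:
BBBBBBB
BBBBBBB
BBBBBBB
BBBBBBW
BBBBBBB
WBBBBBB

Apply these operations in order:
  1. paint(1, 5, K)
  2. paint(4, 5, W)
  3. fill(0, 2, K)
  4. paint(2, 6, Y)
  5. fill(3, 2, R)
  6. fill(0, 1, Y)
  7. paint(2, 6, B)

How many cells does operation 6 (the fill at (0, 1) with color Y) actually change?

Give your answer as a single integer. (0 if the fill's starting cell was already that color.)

Answer: 38

Derivation:
After op 1 paint(1,5,K):
BBBBBBB
BBBBBKB
BBBBBBB
BBBBBBW
BBBBBBB
WBBBBBB
After op 2 paint(4,5,W):
BBBBBBB
BBBBBKB
BBBBBBB
BBBBBBW
BBBBBWB
WBBBBBB
After op 3 fill(0,2,K) [38 cells changed]:
KKKKKKK
KKKKKKK
KKKKKKK
KKKKKKW
KKKKKWK
WKKKKKK
After op 4 paint(2,6,Y):
KKKKKKK
KKKKKKK
KKKKKKY
KKKKKKW
KKKKKWK
WKKKKKK
After op 5 fill(3,2,R) [38 cells changed]:
RRRRRRR
RRRRRRR
RRRRRRY
RRRRRRW
RRRRRWR
WRRRRRR
After op 6 fill(0,1,Y) [38 cells changed]:
YYYYYYY
YYYYYYY
YYYYYYY
YYYYYYW
YYYYYWY
WYYYYYY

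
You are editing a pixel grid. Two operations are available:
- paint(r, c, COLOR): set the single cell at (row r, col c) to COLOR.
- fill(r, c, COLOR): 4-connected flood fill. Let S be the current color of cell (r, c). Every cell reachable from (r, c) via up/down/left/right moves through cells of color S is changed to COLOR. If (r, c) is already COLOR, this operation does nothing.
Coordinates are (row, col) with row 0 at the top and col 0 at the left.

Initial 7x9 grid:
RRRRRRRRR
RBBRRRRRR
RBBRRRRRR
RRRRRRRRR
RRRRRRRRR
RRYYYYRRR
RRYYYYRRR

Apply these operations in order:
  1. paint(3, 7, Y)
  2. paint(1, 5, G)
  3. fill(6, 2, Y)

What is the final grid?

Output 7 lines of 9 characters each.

Answer: RRRRRRRRR
RBBRRGRRR
RBBRRRRRR
RRRRRRRYR
RRRRRRRRR
RRYYYYRRR
RRYYYYRRR

Derivation:
After op 1 paint(3,7,Y):
RRRRRRRRR
RBBRRRRRR
RBBRRRRRR
RRRRRRRYR
RRRRRRRRR
RRYYYYRRR
RRYYYYRRR
After op 2 paint(1,5,G):
RRRRRRRRR
RBBRRGRRR
RBBRRRRRR
RRRRRRRYR
RRRRRRRRR
RRYYYYRRR
RRYYYYRRR
After op 3 fill(6,2,Y) [0 cells changed]:
RRRRRRRRR
RBBRRGRRR
RBBRRRRRR
RRRRRRRYR
RRRRRRRRR
RRYYYYRRR
RRYYYYRRR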